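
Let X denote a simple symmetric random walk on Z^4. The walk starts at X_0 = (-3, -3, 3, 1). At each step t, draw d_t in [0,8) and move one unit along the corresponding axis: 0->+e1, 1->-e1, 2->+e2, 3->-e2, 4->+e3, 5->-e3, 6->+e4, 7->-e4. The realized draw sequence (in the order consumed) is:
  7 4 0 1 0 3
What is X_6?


(-2, -4, 4, 0)

t=0: X=(-3, -3, 3, 1), d=7 → -e4, X_1=(-3, -3, 3, 0)
t=1: X=(-3, -3, 3, 0), d=4 → +e3, X_2=(-3, -3, 4, 0)
t=2: X=(-3, -3, 4, 0), d=0 → +e1, X_3=(-2, -3, 4, 0)
t=3: X=(-2, -3, 4, 0), d=1 → -e1, X_4=(-3, -3, 4, 0)
t=4: X=(-3, -3, 4, 0), d=0 → +e1, X_5=(-2, -3, 4, 0)
t=5: X=(-2, -3, 4, 0), d=3 → -e2, X_6=(-2, -4, 4, 0)


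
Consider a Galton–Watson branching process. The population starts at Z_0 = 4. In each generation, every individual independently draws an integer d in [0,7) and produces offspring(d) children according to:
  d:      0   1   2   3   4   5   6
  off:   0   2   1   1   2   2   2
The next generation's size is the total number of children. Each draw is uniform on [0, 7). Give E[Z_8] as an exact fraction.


Outcome values over d=0..6: [0, 2, 1, 1, 2, 2, 2]
Σy = 10, Σy² = 18, M = 7
μ = 10/7 = 10/7,  σ² = 18/7 − (10/7)² = 26/49
E[Z_0] = 4
E[Z_1] = 10/7·E[Z_0] = 40/7
E[Z_2] = 10/7·E[Z_1] = 400/49
E[Z_3] = 10/7·E[Z_2] = 4000/343
E[Z_4] = 10/7·E[Z_3] = 40000/2401
E[Z_5] = 10/7·E[Z_4] = 400000/16807
E[Z_6] = 10/7·E[Z_5] = 4000000/117649
E[Z_7] = 10/7·E[Z_6] = 40000000/823543
E[Z_8] = 10/7·E[Z_7] = 400000000/5764801

400000000/5764801


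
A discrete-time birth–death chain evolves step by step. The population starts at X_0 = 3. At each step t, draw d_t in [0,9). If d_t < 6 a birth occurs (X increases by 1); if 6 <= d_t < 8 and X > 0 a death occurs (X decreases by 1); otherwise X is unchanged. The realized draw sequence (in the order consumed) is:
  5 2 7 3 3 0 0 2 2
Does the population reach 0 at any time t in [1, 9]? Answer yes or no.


no

t=0: X=3, d=5 → birth, X_1=4
t=1: X=4, d=2 → birth, X_2=5
t=2: X=5, d=7 → death, X_3=4
t=3: X=4, d=3 → birth, X_4=5
t=4: X=5, d=3 → birth, X_5=6
t=5: X=6, d=0 → birth, X_6=7
t=6: X=7, d=0 → birth, X_7=8
t=7: X=8, d=2 → birth, X_8=9
t=8: X=9, d=2 → birth, X_9=10


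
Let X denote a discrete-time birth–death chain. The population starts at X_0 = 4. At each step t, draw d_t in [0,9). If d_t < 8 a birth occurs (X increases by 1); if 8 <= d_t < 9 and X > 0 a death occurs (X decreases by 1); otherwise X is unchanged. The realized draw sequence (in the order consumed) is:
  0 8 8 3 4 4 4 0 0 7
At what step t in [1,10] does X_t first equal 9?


t=0: X=4, d=0 → birth, X_1=5
t=1: X=5, d=8 → death, X_2=4
t=2: X=4, d=8 → death, X_3=3
t=3: X=3, d=3 → birth, X_4=4
t=4: X=4, d=4 → birth, X_5=5
t=5: X=5, d=4 → birth, X_6=6
t=6: X=6, d=4 → birth, X_7=7
t=7: X=7, d=0 → birth, X_8=8
t=8: X=8, d=0 → birth, X_9=9
t=9: X=9, d=7 → birth, X_10=10

9


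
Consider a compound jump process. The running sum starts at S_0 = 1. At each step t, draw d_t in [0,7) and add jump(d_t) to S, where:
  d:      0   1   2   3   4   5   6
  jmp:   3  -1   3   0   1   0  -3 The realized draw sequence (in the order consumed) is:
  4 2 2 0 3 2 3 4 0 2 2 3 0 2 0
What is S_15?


33

t=0: S=1, d=4, jump=1, S_1=2
t=1: S=2, d=2, jump=3, S_2=5
t=2: S=5, d=2, jump=3, S_3=8
t=3: S=8, d=0, jump=3, S_4=11
t=4: S=11, d=3, jump=0, S_5=11
t=5: S=11, d=2, jump=3, S_6=14
t=6: S=14, d=3, jump=0, S_7=14
t=7: S=14, d=4, jump=1, S_8=15
t=8: S=15, d=0, jump=3, S_9=18
t=9: S=18, d=2, jump=3, S_10=21
t=10: S=21, d=2, jump=3, S_11=24
t=11: S=24, d=3, jump=0, S_12=24
t=12: S=24, d=0, jump=3, S_13=27
t=13: S=27, d=2, jump=3, S_14=30
t=14: S=30, d=0, jump=3, S_15=33


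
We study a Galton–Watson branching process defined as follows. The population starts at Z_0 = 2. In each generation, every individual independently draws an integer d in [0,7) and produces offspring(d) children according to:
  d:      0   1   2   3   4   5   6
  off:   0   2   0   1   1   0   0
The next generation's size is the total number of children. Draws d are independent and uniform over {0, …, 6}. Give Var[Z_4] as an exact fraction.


2379520/5764801

Outcome values over d=0..6: [0, 2, 0, 1, 1, 0, 0]
Σy = 4, Σy² = 6, M = 7
μ = 4/7 = 4/7,  σ² = 6/7 − (4/7)² = 26/49
V_0 = 0, E_0 = 2
V_1 = 26/49·E_0 + (4/7)²·V_0 = 52/49;  E_1 = 8/7
V_2 = 26/49·E_1 + (4/7)²·V_1 = 2288/2401;  E_2 = 32/49
V_3 = 26/49·E_2 + (4/7)²·V_2 = 77376/117649;  E_3 = 128/343
V_4 = 26/49·E_3 + (4/7)²·V_3 = 2379520/5764801;  E_4 = 512/2401


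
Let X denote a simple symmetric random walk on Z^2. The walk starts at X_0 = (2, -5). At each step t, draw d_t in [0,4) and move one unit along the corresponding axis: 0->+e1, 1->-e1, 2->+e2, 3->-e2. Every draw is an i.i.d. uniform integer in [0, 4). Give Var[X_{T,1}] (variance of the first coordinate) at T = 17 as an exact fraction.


17/2

Outcome values over d=0..3: [1, -1, 0, 0]
Σy = 0, Σy² = 2, M = 4
μ = 0/4 = 0,  σ² = 2/4 − (0)² = 1/2
Independent increments: Var[X_17] = 17·σ² = 17·(1/2) = 17/2


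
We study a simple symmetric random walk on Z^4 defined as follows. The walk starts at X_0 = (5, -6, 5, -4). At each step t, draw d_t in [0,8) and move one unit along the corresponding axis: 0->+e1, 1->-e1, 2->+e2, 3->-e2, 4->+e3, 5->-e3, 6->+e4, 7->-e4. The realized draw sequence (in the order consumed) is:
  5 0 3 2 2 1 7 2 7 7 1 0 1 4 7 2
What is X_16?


(4, -3, 5, -8)

t=0: X=(5, -6, 5, -4), d=5 → -e3, X_1=(5, -6, 4, -4)
t=1: X=(5, -6, 4, -4), d=0 → +e1, X_2=(6, -6, 4, -4)
t=2: X=(6, -6, 4, -4), d=3 → -e2, X_3=(6, -7, 4, -4)
t=3: X=(6, -7, 4, -4), d=2 → +e2, X_4=(6, -6, 4, -4)
t=4: X=(6, -6, 4, -4), d=2 → +e2, X_5=(6, -5, 4, -4)
t=5: X=(6, -5, 4, -4), d=1 → -e1, X_6=(5, -5, 4, -4)
t=6: X=(5, -5, 4, -4), d=7 → -e4, X_7=(5, -5, 4, -5)
t=7: X=(5, -5, 4, -5), d=2 → +e2, X_8=(5, -4, 4, -5)
t=8: X=(5, -4, 4, -5), d=7 → -e4, X_9=(5, -4, 4, -6)
t=9: X=(5, -4, 4, -6), d=7 → -e4, X_10=(5, -4, 4, -7)
t=10: X=(5, -4, 4, -7), d=1 → -e1, X_11=(4, -4, 4, -7)
t=11: X=(4, -4, 4, -7), d=0 → +e1, X_12=(5, -4, 4, -7)
t=12: X=(5, -4, 4, -7), d=1 → -e1, X_13=(4, -4, 4, -7)
t=13: X=(4, -4, 4, -7), d=4 → +e3, X_14=(4, -4, 5, -7)
t=14: X=(4, -4, 5, -7), d=7 → -e4, X_15=(4, -4, 5, -8)
t=15: X=(4, -4, 5, -8), d=2 → +e2, X_16=(4, -3, 5, -8)


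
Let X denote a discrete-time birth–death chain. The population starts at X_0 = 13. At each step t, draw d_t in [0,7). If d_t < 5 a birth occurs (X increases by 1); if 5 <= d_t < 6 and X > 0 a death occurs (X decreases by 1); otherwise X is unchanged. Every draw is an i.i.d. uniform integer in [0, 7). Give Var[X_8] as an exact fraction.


208/49

X can drop by at most 1 per step and X_0 = 13 > T = 8, so X_t >= 13 − t >= 5 > 0 for every t <= 8: the floor at 0 (the 'and X > 0' condition) never binds. Hence X_8 = X_0 + Σ_{t<8} Y_t with i.i.d. increments Y_t = y(d_t) ∈ {+1, −1, 0}.
Outcome values over d=0..6: [1, 1, 1, 1, 1, -1, 0]
Σy = 4, Σy² = 6, M = 7
μ = 4/7 = 4/7,  σ² = 6/7 − (4/7)² = 26/49
Independent increments: Var[X_8] = 8·σ² = 8·(26/49) = 208/49


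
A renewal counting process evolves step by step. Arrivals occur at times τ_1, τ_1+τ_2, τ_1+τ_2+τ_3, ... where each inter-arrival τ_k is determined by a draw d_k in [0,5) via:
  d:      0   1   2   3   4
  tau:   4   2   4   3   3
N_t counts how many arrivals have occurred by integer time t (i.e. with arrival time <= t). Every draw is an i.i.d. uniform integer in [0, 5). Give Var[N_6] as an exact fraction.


Inter-arrival values over d=0..4: [4, 2, 4, 3, 3]
Each d has probability 1/5, so the pmf of τ is: f(2) = 1/5, f(3) = 2/5, f(4) = 2/5
Let p_n(j) = P(N_n = j), with p_0 = [1]. Condition on τ_1: p_n(0) = P(τ > n), and for j >= 1, p_n(j) = Σ_{k<=n} f(k)·p_{n−k}(j−1)
p_1 = [1]  (j = 0)
p_2 = [4/5, 1/5]  (j = 0..1)
p_3 = [2/5, 3/5]  (j = 0..1)
p_4 = [0, 24/25, 1/25]  (j = 0..2)
p_5 = [0, 4/5, 1/5]  (j = 0..2)
p_6 = [0, 12/25, 64/125, 1/125]  (j = 0..3)
E[N_6] = Σ j·p_6(j) = 191/125;  E[N_6²] = Σ j²·p_6(j) = 13/5
Var[N_6] = 13/5 − (191/125)² = 4144/15625

4144/15625


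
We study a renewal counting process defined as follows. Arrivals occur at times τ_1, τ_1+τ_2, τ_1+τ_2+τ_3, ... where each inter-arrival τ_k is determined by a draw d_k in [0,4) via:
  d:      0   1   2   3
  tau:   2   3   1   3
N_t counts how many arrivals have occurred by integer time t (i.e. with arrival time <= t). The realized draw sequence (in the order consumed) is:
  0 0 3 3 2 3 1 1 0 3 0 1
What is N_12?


5

draw d_1=0: τ_1=2, arrival time A_1=2
draw d_2=0: τ_2=2, arrival time A_2=4
draw d_3=3: τ_3=3, arrival time A_3=7
draw d_4=3: τ_4=3, arrival time A_4=10
draw d_5=2: τ_5=1, arrival time A_5=11
draw d_6=3: τ_6=3, arrival time A_6=14
draw d_7=1: τ_7=3, arrival time A_7=17
draw d_8=1: τ_8=3, arrival time A_8=20
draw d_9=0: τ_9=2, arrival time A_9=22
draw d_10=3: τ_10=3, arrival time A_10=25
draw d_11=0: τ_11=2, arrival time A_11=27
draw d_12=1: τ_12=3, arrival time A_12=30
N_t over t=0..12: 0:0 1:0 2:1 3:1 4:2 5:2 6:2 7:3 8:3 9:3 10:4 11:5 12:5


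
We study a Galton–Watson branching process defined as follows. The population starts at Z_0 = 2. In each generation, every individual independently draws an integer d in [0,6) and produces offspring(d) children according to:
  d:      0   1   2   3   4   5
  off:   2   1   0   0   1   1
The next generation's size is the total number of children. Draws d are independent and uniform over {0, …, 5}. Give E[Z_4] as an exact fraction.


625/648

Outcome values over d=0..5: [2, 1, 0, 0, 1, 1]
Σy = 5, Σy² = 7, M = 6
μ = 5/6 = 5/6,  σ² = 7/6 − (5/6)² = 17/36
E[Z_0] = 2
E[Z_1] = 5/6·E[Z_0] = 5/3
E[Z_2] = 5/6·E[Z_1] = 25/18
E[Z_3] = 5/6·E[Z_2] = 125/108
E[Z_4] = 5/6·E[Z_3] = 625/648


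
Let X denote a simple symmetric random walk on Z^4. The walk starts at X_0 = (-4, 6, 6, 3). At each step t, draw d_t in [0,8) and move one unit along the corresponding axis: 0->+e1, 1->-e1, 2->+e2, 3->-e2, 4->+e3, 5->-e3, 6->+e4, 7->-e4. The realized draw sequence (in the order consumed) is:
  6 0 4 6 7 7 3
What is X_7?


t=0: X=(-4, 6, 6, 3), d=6 → +e4, X_1=(-4, 6, 6, 4)
t=1: X=(-4, 6, 6, 4), d=0 → +e1, X_2=(-3, 6, 6, 4)
t=2: X=(-3, 6, 6, 4), d=4 → +e3, X_3=(-3, 6, 7, 4)
t=3: X=(-3, 6, 7, 4), d=6 → +e4, X_4=(-3, 6, 7, 5)
t=4: X=(-3, 6, 7, 5), d=7 → -e4, X_5=(-3, 6, 7, 4)
t=5: X=(-3, 6, 7, 4), d=7 → -e4, X_6=(-3, 6, 7, 3)
t=6: X=(-3, 6, 7, 3), d=3 → -e2, X_7=(-3, 5, 7, 3)

(-3, 5, 7, 3)


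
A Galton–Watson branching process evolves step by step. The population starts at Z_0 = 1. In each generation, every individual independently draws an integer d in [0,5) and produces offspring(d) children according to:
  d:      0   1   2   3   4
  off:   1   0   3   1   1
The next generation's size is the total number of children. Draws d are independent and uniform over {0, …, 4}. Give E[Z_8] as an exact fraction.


Outcome values over d=0..4: [1, 0, 3, 1, 1]
Σy = 6, Σy² = 12, M = 5
μ = 6/5 = 6/5,  σ² = 12/5 − (6/5)² = 24/25
E[Z_0] = 1
E[Z_1] = 6/5·E[Z_0] = 6/5
E[Z_2] = 6/5·E[Z_1] = 36/25
E[Z_3] = 6/5·E[Z_2] = 216/125
E[Z_4] = 6/5·E[Z_3] = 1296/625
E[Z_5] = 6/5·E[Z_4] = 7776/3125
E[Z_6] = 6/5·E[Z_5] = 46656/15625
E[Z_7] = 6/5·E[Z_6] = 279936/78125
E[Z_8] = 6/5·E[Z_7] = 1679616/390625

1679616/390625


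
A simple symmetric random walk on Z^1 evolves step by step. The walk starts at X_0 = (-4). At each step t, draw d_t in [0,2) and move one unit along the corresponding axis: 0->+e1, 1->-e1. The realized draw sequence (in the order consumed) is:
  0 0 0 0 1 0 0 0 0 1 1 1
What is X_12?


t=0: X=(-4), d=0 → +e1, X_1=(-3)
t=1: X=(-3), d=0 → +e1, X_2=(-2)
t=2: X=(-2), d=0 → +e1, X_3=(-1)
t=3: X=(-1), d=0 → +e1, X_4=(0)
t=4: X=(0), d=1 → -e1, X_5=(-1)
t=5: X=(-1), d=0 → +e1, X_6=(0)
t=6: X=(0), d=0 → +e1, X_7=(1)
t=7: X=(1), d=0 → +e1, X_8=(2)
t=8: X=(2), d=0 → +e1, X_9=(3)
t=9: X=(3), d=1 → -e1, X_10=(2)
t=10: X=(2), d=1 → -e1, X_11=(1)
t=11: X=(1), d=1 → -e1, X_12=(0)

(0)


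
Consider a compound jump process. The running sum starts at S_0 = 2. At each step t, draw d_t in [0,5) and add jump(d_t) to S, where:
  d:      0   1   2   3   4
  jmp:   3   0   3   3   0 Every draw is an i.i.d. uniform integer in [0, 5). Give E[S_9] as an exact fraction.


91/5

Outcome values over d=0..4: [3, 0, 3, 3, 0]
Σy = 9, Σy² = 27, M = 5
μ = 9/5 = 9/5,  σ² = 27/5 − (9/5)² = 54/25
E[S_9] = 2 + 9·(9/5) = 91/5


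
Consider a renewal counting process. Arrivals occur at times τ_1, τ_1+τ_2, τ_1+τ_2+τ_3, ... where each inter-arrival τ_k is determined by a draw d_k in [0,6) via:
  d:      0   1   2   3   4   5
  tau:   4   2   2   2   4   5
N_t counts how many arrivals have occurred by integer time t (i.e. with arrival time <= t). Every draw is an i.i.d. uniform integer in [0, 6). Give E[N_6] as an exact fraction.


Inter-arrival values over d=0..5: [4, 2, 2, 2, 4, 5]
Each d has probability 1/6, so the pmf of τ is: f(2) = 1/2, f(4) = 1/3, f(5) = 1/6
Renewal equation for m(n) = E[N_n]: condition on τ_1 = k (if k <= n, one arrival plus a fresh copy on the remaining n−k steps): m(n) = F(n) + Σ_{k<=n} f(k)·m(n−k), where F(n) = P(τ <= n) and m(0) = 0
m(1) = F(1) = 0
m(2) = F(2) = 1/2
m(3) = F(3) = 1/2
m(4) = F(4) + f(2)·m(2) = 5/6 + 1/2·1/2 = 13/12
m(5) = F(5) + f(2)·m(3) = 1 + 1/2·1/2 = 5/4
m(6) = F(6) + f(2)·m(4) + f(4)·m(2) = 1 + 1/2·13/12 + 1/3·1/2 = 41/24
E[N_6] = m(6) = 41/24

41/24


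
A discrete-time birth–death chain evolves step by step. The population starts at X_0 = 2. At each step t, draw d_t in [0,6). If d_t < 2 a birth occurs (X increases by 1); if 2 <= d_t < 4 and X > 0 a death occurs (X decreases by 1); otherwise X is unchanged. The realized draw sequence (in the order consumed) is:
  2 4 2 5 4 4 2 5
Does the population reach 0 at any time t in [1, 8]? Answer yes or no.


t=0: X=2, d=2 → death, X_1=1
t=1: X=1, d=4 → hold, X_2=1
t=2: X=1, d=2 → death, X_3=0
t=3: X=0, d=5 → hold, X_4=0
t=4: X=0, d=4 → hold, X_5=0
t=5: X=0, d=4 → hold, X_6=0
t=6: X=0, d=2 → hold, X_7=0
t=7: X=0, d=5 → hold, X_8=0

yes


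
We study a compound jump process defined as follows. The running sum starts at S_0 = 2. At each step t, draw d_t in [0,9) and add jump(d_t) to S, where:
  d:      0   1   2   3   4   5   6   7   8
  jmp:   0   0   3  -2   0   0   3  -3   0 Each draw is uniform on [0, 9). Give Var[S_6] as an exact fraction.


Outcome values over d=0..8: [0, 0, 3, -2, 0, 0, 3, -3, 0]
Σy = 1, Σy² = 31, M = 9
μ = 1/9 = 1/9,  σ² = 31/9 − (1/9)² = 278/81
Independent increments: Var[S_6] = 6·σ² = 6·(278/81) = 556/27

556/27


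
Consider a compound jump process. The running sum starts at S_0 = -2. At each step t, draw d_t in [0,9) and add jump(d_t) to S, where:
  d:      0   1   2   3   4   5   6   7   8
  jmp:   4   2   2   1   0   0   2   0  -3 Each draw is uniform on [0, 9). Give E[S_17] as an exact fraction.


Outcome values over d=0..8: [4, 2, 2, 1, 0, 0, 2, 0, -3]
Σy = 8, Σy² = 38, M = 9
μ = 8/9 = 8/9,  σ² = 38/9 − (8/9)² = 278/81
E[S_17] = -2 + 17·(8/9) = 118/9

118/9


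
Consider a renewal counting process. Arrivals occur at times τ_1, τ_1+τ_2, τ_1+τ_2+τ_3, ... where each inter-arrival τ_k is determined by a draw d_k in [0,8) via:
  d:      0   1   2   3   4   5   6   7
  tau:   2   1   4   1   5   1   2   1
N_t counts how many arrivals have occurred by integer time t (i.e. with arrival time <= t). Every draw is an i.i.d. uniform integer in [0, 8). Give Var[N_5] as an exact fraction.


Inter-arrival values over d=0..7: [2, 1, 4, 1, 5, 1, 2, 1]
Each d has probability 1/8, so the pmf of τ is: f(1) = 1/2, f(2) = 1/4, f(4) = 1/8, f(5) = 1/8
Let p_n(j) = P(N_n = j), with p_0 = [1]. Condition on τ_1: p_n(0) = P(τ > n), and for j >= 1, p_n(j) = Σ_{k<=n} f(k)·p_{n−k}(j−1)
p_1 = [1/2, 1/2]  (j = 0..1)
p_2 = [1/4, 1/2, 1/4]  (j = 0..2)
p_3 = [1/4, 1/4, 3/8, 1/8]  (j = 0..3)
p_4 = [1/8, 5/16, 1/4, 1/4, 1/16]  (j = 0..4)
p_5 = [0, 5/16, 9/32, 7/32, 5/32, 1/32]  (j = 0..5)
E[N_5] = Σ j·p_5(j) = 37/16;  E[N_5²] = Σ j²·p_5(j) = 107/16
Var[N_5] = 107/16 − (37/16)² = 343/256

343/256


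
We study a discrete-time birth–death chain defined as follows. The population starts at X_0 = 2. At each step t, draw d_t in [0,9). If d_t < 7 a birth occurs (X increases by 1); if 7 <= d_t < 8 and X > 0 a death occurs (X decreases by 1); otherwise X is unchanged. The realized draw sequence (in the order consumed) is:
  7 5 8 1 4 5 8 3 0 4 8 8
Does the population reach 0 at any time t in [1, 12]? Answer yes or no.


no

t=0: X=2, d=7 → death, X_1=1
t=1: X=1, d=5 → birth, X_2=2
t=2: X=2, d=8 → hold, X_3=2
t=3: X=2, d=1 → birth, X_4=3
t=4: X=3, d=4 → birth, X_5=4
t=5: X=4, d=5 → birth, X_6=5
t=6: X=5, d=8 → hold, X_7=5
t=7: X=5, d=3 → birth, X_8=6
t=8: X=6, d=0 → birth, X_9=7
t=9: X=7, d=4 → birth, X_10=8
t=10: X=8, d=8 → hold, X_11=8
t=11: X=8, d=8 → hold, X_12=8


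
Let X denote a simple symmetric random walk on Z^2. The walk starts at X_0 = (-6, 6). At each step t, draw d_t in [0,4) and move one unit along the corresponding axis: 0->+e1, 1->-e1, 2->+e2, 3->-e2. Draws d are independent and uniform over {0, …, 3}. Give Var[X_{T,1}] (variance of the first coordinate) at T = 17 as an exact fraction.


Outcome values over d=0..3: [1, -1, 0, 0]
Σy = 0, Σy² = 2, M = 4
μ = 0/4 = 0,  σ² = 2/4 − (0)² = 1/2
Independent increments: Var[X_17] = 17·σ² = 17·(1/2) = 17/2

17/2


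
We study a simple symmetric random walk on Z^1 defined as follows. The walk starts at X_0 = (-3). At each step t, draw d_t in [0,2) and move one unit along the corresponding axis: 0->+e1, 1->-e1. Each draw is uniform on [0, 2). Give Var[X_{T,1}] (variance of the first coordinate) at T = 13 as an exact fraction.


13

Outcome values over d=0..1: [1, -1]
Σy = 0, Σy² = 2, M = 2
μ = 0/2 = 0,  σ² = 2/2 − (0)² = 1
Independent increments: Var[X_13] = 13·σ² = 13·(1) = 13


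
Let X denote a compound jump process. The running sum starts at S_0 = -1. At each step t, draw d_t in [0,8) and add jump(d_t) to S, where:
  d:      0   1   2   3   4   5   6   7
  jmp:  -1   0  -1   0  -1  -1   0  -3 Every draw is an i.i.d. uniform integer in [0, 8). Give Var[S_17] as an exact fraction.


935/64

Outcome values over d=0..7: [-1, 0, -1, 0, -1, -1, 0, -3]
Σy = -7, Σy² = 13, M = 8
μ = -7/8 = -7/8,  σ² = 13/8 − (-7/8)² = 55/64
Independent increments: Var[S_17] = 17·σ² = 17·(55/64) = 935/64


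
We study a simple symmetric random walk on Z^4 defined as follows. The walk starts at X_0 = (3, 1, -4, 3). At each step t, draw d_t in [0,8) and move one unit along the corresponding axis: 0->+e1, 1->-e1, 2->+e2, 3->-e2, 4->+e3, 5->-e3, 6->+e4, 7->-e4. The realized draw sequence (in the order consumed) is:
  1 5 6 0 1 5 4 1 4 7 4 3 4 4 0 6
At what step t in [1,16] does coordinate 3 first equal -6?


t=0: X=(3, 1, -4, 3), d=1 → -e1, X_1=(2, 1, -4, 3)
t=1: X=(2, 1, -4, 3), d=5 → -e3, X_2=(2, 1, -5, 3)
t=2: X=(2, 1, -5, 3), d=6 → +e4, X_3=(2, 1, -5, 4)
t=3: X=(2, 1, -5, 4), d=0 → +e1, X_4=(3, 1, -5, 4)
t=4: X=(3, 1, -5, 4), d=1 → -e1, X_5=(2, 1, -5, 4)
t=5: X=(2, 1, -5, 4), d=5 → -e3, X_6=(2, 1, -6, 4)
t=6: X=(2, 1, -6, 4), d=4 → +e3, X_7=(2, 1, -5, 4)
t=7: X=(2, 1, -5, 4), d=1 → -e1, X_8=(1, 1, -5, 4)
t=8: X=(1, 1, -5, 4), d=4 → +e3, X_9=(1, 1, -4, 4)
t=9: X=(1, 1, -4, 4), d=7 → -e4, X_10=(1, 1, -4, 3)
t=10: X=(1, 1, -4, 3), d=4 → +e3, X_11=(1, 1, -3, 3)
t=11: X=(1, 1, -3, 3), d=3 → -e2, X_12=(1, 0, -3, 3)
t=12: X=(1, 0, -3, 3), d=4 → +e3, X_13=(1, 0, -2, 3)
t=13: X=(1, 0, -2, 3), d=4 → +e3, X_14=(1, 0, -1, 3)
t=14: X=(1, 0, -1, 3), d=0 → +e1, X_15=(2, 0, -1, 3)
t=15: X=(2, 0, -1, 3), d=6 → +e4, X_16=(2, 0, -1, 4)

6


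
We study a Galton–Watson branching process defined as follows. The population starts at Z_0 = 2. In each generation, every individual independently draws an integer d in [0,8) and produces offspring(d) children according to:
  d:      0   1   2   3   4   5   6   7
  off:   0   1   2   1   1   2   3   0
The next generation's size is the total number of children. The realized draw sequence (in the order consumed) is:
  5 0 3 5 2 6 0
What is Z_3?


5

gen 0: Z_0=2, draws=[5, 0], offspring=[2, 0], Z_1=2
gen 1: Z_1=2, draws=[3, 5], offspring=[1, 2], Z_2=3
gen 2: Z_2=3, draws=[2, 6, 0], offspring=[2, 3, 0], Z_3=5


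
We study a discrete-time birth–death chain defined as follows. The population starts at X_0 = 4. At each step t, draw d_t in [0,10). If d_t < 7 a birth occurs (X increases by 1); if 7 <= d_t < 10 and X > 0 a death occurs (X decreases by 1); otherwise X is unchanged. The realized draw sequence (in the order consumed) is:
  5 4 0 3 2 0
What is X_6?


t=0: X=4, d=5 → birth, X_1=5
t=1: X=5, d=4 → birth, X_2=6
t=2: X=6, d=0 → birth, X_3=7
t=3: X=7, d=3 → birth, X_4=8
t=4: X=8, d=2 → birth, X_5=9
t=5: X=9, d=0 → birth, X_6=10

10


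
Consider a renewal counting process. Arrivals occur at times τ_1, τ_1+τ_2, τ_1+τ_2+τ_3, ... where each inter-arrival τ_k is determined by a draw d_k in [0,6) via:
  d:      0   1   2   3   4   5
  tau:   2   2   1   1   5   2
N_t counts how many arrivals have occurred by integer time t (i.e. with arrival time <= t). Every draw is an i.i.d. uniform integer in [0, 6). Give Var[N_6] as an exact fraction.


Inter-arrival values over d=0..5: [2, 2, 1, 1, 5, 2]
Each d has probability 1/6, so the pmf of τ is: f(1) = 1/3, f(2) = 1/2, f(5) = 1/6
Let p_n(j) = P(N_n = j), with p_0 = [1]. Condition on τ_1: p_n(0) = P(τ > n), and for j >= 1, p_n(j) = Σ_{k<=n} f(k)·p_{n−k}(j−1)
p_1 = [2/3, 1/3]  (j = 0..1)
p_2 = [1/6, 13/18, 1/9]  (j = 0..2)
p_3 = [1/6, 7/18, 11/27, 1/27]  (j = 0..3)
p_4 = [1/6, 5/36, 53/108, 31/162, 1/81]  (j = 0..4)
p_5 = [0, 11/36, 13/54, 119/324, 20/243, 1/243]  (j = 0..5)
p_6 = [0, 7/36, 49/216, 211/648, 53/243, 49/1458, 1/729]  (j = 0..6)
E[N_6] = Σ j·p_6(j) = 15593/5832;  E[N_6²] = Σ j²·p_6(j) = 49057/5832
Var[N_6] = 49057/5832 − (15593/5832)² = 42958775/34012224

42958775/34012224


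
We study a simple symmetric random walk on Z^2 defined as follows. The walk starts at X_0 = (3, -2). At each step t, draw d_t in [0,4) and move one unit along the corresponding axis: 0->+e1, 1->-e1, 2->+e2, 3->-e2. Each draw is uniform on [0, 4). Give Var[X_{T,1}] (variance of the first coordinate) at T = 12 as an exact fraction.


Outcome values over d=0..3: [1, -1, 0, 0]
Σy = 0, Σy² = 2, M = 4
μ = 0/4 = 0,  σ² = 2/4 − (0)² = 1/2
Independent increments: Var[X_12] = 12·σ² = 12·(1/2) = 6

6


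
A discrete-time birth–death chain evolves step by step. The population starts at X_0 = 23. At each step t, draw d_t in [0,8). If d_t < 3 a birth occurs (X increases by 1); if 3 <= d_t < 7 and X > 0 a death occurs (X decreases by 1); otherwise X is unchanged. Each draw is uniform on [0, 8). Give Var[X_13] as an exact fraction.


X can drop by at most 1 per step and X_0 = 23 > T = 13, so X_t >= 23 − t >= 10 > 0 for every t <= 13: the floor at 0 (the 'and X > 0' condition) never binds. Hence X_13 = X_0 + Σ_{t<13} Y_t with i.i.d. increments Y_t = y(d_t) ∈ {+1, −1, 0}.
Outcome values over d=0..7: [1, 1, 1, -1, -1, -1, -1, 0]
Σy = -1, Σy² = 7, M = 8
μ = -1/8 = -1/8,  σ² = 7/8 − (-1/8)² = 55/64
Independent increments: Var[X_13] = 13·σ² = 13·(55/64) = 715/64

715/64


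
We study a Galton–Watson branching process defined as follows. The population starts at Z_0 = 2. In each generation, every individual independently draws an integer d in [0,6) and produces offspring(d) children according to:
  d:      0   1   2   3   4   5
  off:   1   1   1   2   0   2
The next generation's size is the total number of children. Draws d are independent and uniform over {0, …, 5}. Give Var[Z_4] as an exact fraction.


Outcome values over d=0..5: [1, 1, 1, 2, 0, 2]
Σy = 7, Σy² = 11, M = 6
μ = 7/6 = 7/6,  σ² = 11/6 − (7/6)² = 17/36
V_0 = 0, E_0 = 2
V_1 = 17/36·E_0 + (7/6)²·V_0 = 17/18;  E_1 = 7/3
V_2 = 17/36·E_1 + (7/6)²·V_1 = 1547/648;  E_2 = 49/18
V_3 = 17/36·E_2 + (7/6)²·V_2 = 105791/23328;  E_3 = 343/108
V_4 = 17/36·E_3 + (7/6)²·V_3 = 6443255/839808;  E_4 = 2401/648

6443255/839808


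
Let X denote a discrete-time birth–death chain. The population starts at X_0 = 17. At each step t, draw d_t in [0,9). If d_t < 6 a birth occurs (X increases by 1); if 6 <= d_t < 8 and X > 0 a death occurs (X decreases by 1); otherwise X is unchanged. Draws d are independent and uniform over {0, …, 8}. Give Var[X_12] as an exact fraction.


224/27

X can drop by at most 1 per step and X_0 = 17 > T = 12, so X_t >= 17 − t >= 5 > 0 for every t <= 12: the floor at 0 (the 'and X > 0' condition) never binds. Hence X_12 = X_0 + Σ_{t<12} Y_t with i.i.d. increments Y_t = y(d_t) ∈ {+1, −1, 0}.
Outcome values over d=0..8: [1, 1, 1, 1, 1, 1, -1, -1, 0]
Σy = 4, Σy² = 8, M = 9
μ = 4/9 = 4/9,  σ² = 8/9 − (4/9)² = 56/81
Independent increments: Var[X_12] = 12·σ² = 12·(56/81) = 224/27


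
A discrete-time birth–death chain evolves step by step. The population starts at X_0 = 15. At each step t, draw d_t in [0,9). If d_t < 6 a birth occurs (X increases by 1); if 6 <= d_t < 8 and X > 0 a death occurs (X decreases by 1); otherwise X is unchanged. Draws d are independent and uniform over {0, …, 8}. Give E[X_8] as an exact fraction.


X can drop by at most 1 per step and X_0 = 15 > T = 8, so X_t >= 15 − t >= 7 > 0 for every t <= 8: the floor at 0 (the 'and X > 0' condition) never binds. Hence X_8 = X_0 + Σ_{t<8} Y_t with i.i.d. increments Y_t = y(d_t) ∈ {+1, −1, 0}.
Outcome values over d=0..8: [1, 1, 1, 1, 1, 1, -1, -1, 0]
Σy = 4, Σy² = 8, M = 9
μ = 4/9 = 4/9,  σ² = 8/9 − (4/9)² = 56/81
E[X_8] = 15 + 8·(4/9) = 167/9

167/9


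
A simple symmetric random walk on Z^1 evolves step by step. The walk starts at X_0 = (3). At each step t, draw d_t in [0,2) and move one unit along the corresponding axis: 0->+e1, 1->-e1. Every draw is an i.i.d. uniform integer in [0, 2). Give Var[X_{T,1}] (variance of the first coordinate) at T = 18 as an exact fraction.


18

Outcome values over d=0..1: [1, -1]
Σy = 0, Σy² = 2, M = 2
μ = 0/2 = 0,  σ² = 2/2 − (0)² = 1
Independent increments: Var[X_18] = 18·σ² = 18·(1) = 18


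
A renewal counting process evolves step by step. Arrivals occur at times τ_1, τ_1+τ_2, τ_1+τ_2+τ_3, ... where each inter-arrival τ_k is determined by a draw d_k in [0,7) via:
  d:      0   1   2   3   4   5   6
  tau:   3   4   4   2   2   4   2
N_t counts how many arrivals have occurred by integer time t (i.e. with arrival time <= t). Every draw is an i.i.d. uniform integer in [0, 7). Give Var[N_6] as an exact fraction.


39192/117649

Inter-arrival values over d=0..6: [3, 4, 4, 2, 2, 4, 2]
Each d has probability 1/7, so the pmf of τ is: f(2) = 3/7, f(3) = 1/7, f(4) = 3/7
Let p_n(j) = P(N_n = j), with p_0 = [1]. Condition on τ_1: p_n(0) = P(τ > n), and for j >= 1, p_n(j) = Σ_{k<=n} f(k)·p_{n−k}(j−1)
p_1 = [1]  (j = 0)
p_2 = [4/7, 3/7]  (j = 0..1)
p_3 = [3/7, 4/7]  (j = 0..1)
p_4 = [0, 40/49, 9/49]  (j = 0..2)
p_5 = [0, 34/49, 15/49]  (j = 0..2)
p_6 = [0, 15/49, 211/343, 27/343]  (j = 0..3)
E[N_6] = Σ j·p_6(j) = 608/343;  E[N_6²] = Σ j²·p_6(j) = 1192/343
Var[N_6] = 1192/343 − (608/343)² = 39192/117649


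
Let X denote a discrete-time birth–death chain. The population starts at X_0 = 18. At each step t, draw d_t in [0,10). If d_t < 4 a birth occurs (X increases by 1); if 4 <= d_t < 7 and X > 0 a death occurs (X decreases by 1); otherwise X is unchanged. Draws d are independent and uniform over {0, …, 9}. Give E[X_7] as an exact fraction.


187/10

X can drop by at most 1 per step and X_0 = 18 > T = 7, so X_t >= 18 − t >= 11 > 0 for every t <= 7: the floor at 0 (the 'and X > 0' condition) never binds. Hence X_7 = X_0 + Σ_{t<7} Y_t with i.i.d. increments Y_t = y(d_t) ∈ {+1, −1, 0}.
Outcome values over d=0..9: [1, 1, 1, 1, -1, -1, -1, 0, 0, 0]
Σy = 1, Σy² = 7, M = 10
μ = 1/10 = 1/10,  σ² = 7/10 − (1/10)² = 69/100
E[X_7] = 18 + 7·(1/10) = 187/10


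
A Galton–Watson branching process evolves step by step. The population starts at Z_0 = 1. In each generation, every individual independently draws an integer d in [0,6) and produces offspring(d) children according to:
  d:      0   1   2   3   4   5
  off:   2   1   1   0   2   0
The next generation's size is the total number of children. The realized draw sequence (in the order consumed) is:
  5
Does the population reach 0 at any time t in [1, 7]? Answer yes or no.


yes

gen 0: Z_0=1, draws=[5], offspring=[0], Z_1=0
gen 1: Z_1=0, draws=[], offspring=[], Z_2=0
gen 2: Z_2=0, draws=[], offspring=[], Z_3=0
gen 3: Z_3=0, draws=[], offspring=[], Z_4=0
gen 4: Z_4=0, draws=[], offspring=[], Z_5=0
gen 5: Z_5=0, draws=[], offspring=[], Z_6=0
gen 6: Z_6=0, draws=[], offspring=[], Z_7=0


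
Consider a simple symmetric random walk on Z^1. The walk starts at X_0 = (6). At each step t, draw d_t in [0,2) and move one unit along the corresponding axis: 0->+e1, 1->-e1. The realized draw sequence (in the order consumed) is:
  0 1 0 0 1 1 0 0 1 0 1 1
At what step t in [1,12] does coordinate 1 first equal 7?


t=0: X=(6), d=0 → +e1, X_1=(7)
t=1: X=(7), d=1 → -e1, X_2=(6)
t=2: X=(6), d=0 → +e1, X_3=(7)
t=3: X=(7), d=0 → +e1, X_4=(8)
t=4: X=(8), d=1 → -e1, X_5=(7)
t=5: X=(7), d=1 → -e1, X_6=(6)
t=6: X=(6), d=0 → +e1, X_7=(7)
t=7: X=(7), d=0 → +e1, X_8=(8)
t=8: X=(8), d=1 → -e1, X_9=(7)
t=9: X=(7), d=0 → +e1, X_10=(8)
t=10: X=(8), d=1 → -e1, X_11=(7)
t=11: X=(7), d=1 → -e1, X_12=(6)

1


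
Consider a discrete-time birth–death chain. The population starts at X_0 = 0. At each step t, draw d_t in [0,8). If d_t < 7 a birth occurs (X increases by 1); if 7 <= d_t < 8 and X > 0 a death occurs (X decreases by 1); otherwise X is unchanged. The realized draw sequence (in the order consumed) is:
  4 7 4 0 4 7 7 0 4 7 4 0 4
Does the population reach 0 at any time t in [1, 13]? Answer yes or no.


yes

t=0: X=0, d=4 → birth, X_1=1
t=1: X=1, d=7 → death, X_2=0
t=2: X=0, d=4 → birth, X_3=1
t=3: X=1, d=0 → birth, X_4=2
t=4: X=2, d=4 → birth, X_5=3
t=5: X=3, d=7 → death, X_6=2
t=6: X=2, d=7 → death, X_7=1
t=7: X=1, d=0 → birth, X_8=2
t=8: X=2, d=4 → birth, X_9=3
t=9: X=3, d=7 → death, X_10=2
t=10: X=2, d=4 → birth, X_11=3
t=11: X=3, d=0 → birth, X_12=4
t=12: X=4, d=4 → birth, X_13=5


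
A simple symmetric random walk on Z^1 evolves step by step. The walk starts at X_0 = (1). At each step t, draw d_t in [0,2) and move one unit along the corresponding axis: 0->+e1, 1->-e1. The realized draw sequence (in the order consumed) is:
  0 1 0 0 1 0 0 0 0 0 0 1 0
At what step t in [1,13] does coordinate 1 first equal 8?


11

t=0: X=(1), d=0 → +e1, X_1=(2)
t=1: X=(2), d=1 → -e1, X_2=(1)
t=2: X=(1), d=0 → +e1, X_3=(2)
t=3: X=(2), d=0 → +e1, X_4=(3)
t=4: X=(3), d=1 → -e1, X_5=(2)
t=5: X=(2), d=0 → +e1, X_6=(3)
t=6: X=(3), d=0 → +e1, X_7=(4)
t=7: X=(4), d=0 → +e1, X_8=(5)
t=8: X=(5), d=0 → +e1, X_9=(6)
t=9: X=(6), d=0 → +e1, X_10=(7)
t=10: X=(7), d=0 → +e1, X_11=(8)
t=11: X=(8), d=1 → -e1, X_12=(7)
t=12: X=(7), d=0 → +e1, X_13=(8)


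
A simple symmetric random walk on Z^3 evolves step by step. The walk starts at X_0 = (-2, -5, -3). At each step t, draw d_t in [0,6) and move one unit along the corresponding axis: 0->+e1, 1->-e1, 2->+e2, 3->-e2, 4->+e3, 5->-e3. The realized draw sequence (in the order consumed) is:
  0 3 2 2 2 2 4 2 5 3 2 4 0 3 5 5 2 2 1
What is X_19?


t=0: X=(-2, -5, -3), d=0 → +e1, X_1=(-1, -5, -3)
t=1: X=(-1, -5, -3), d=3 → -e2, X_2=(-1, -6, -3)
t=2: X=(-1, -6, -3), d=2 → +e2, X_3=(-1, -5, -3)
t=3: X=(-1, -5, -3), d=2 → +e2, X_4=(-1, -4, -3)
t=4: X=(-1, -4, -3), d=2 → +e2, X_5=(-1, -3, -3)
t=5: X=(-1, -3, -3), d=2 → +e2, X_6=(-1, -2, -3)
t=6: X=(-1, -2, -3), d=4 → +e3, X_7=(-1, -2, -2)
t=7: X=(-1, -2, -2), d=2 → +e2, X_8=(-1, -1, -2)
t=8: X=(-1, -1, -2), d=5 → -e3, X_9=(-1, -1, -3)
t=9: X=(-1, -1, -3), d=3 → -e2, X_10=(-1, -2, -3)
t=10: X=(-1, -2, -3), d=2 → +e2, X_11=(-1, -1, -3)
t=11: X=(-1, -1, -3), d=4 → +e3, X_12=(-1, -1, -2)
t=12: X=(-1, -1, -2), d=0 → +e1, X_13=(0, -1, -2)
t=13: X=(0, -1, -2), d=3 → -e2, X_14=(0, -2, -2)
t=14: X=(0, -2, -2), d=5 → -e3, X_15=(0, -2, -3)
t=15: X=(0, -2, -3), d=5 → -e3, X_16=(0, -2, -4)
t=16: X=(0, -2, -4), d=2 → +e2, X_17=(0, -1, -4)
t=17: X=(0, -1, -4), d=2 → +e2, X_18=(0, 0, -4)
t=18: X=(0, 0, -4), d=1 → -e1, X_19=(-1, 0, -4)

(-1, 0, -4)


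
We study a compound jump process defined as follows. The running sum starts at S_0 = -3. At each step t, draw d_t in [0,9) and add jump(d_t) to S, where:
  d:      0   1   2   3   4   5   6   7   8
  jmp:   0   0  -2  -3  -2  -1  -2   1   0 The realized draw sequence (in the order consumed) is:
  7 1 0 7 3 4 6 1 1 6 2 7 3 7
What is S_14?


-13

t=0: S=-3, d=7, jump=1, S_1=-2
t=1: S=-2, d=1, jump=0, S_2=-2
t=2: S=-2, d=0, jump=0, S_3=-2
t=3: S=-2, d=7, jump=1, S_4=-1
t=4: S=-1, d=3, jump=-3, S_5=-4
t=5: S=-4, d=4, jump=-2, S_6=-6
t=6: S=-6, d=6, jump=-2, S_7=-8
t=7: S=-8, d=1, jump=0, S_8=-8
t=8: S=-8, d=1, jump=0, S_9=-8
t=9: S=-8, d=6, jump=-2, S_10=-10
t=10: S=-10, d=2, jump=-2, S_11=-12
t=11: S=-12, d=7, jump=1, S_12=-11
t=12: S=-11, d=3, jump=-3, S_13=-14
t=13: S=-14, d=7, jump=1, S_14=-13


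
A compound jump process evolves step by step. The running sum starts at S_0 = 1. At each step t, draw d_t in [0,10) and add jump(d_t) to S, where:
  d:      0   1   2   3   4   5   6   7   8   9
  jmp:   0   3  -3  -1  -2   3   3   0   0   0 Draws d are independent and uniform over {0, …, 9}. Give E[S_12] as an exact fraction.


23/5

Outcome values over d=0..9: [0, 3, -3, -1, -2, 3, 3, 0, 0, 0]
Σy = 3, Σy² = 41, M = 10
μ = 3/10 = 3/10,  σ² = 41/10 − (3/10)² = 401/100
E[S_12] = 1 + 12·(3/10) = 23/5


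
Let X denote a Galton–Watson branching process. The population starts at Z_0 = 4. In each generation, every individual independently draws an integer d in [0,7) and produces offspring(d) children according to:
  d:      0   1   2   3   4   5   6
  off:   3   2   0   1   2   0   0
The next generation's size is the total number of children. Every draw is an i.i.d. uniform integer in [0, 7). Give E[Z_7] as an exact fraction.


Outcome values over d=0..6: [3, 2, 0, 1, 2, 0, 0]
Σy = 8, Σy² = 18, M = 7
μ = 8/7 = 8/7,  σ² = 18/7 − (8/7)² = 62/49
E[Z_0] = 4
E[Z_1] = 8/7·E[Z_0] = 32/7
E[Z_2] = 8/7·E[Z_1] = 256/49
E[Z_3] = 8/7·E[Z_2] = 2048/343
E[Z_4] = 8/7·E[Z_3] = 16384/2401
E[Z_5] = 8/7·E[Z_4] = 131072/16807
E[Z_6] = 8/7·E[Z_5] = 1048576/117649
E[Z_7] = 8/7·E[Z_6] = 8388608/823543

8388608/823543


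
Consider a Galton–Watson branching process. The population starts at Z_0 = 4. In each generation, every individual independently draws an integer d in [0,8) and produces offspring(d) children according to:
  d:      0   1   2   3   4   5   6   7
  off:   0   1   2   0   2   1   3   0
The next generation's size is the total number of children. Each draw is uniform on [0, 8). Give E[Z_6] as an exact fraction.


531441/65536

Outcome values over d=0..7: [0, 1, 2, 0, 2, 1, 3, 0]
Σy = 9, Σy² = 19, M = 8
μ = 9/8 = 9/8,  σ² = 19/8 − (9/8)² = 71/64
E[Z_0] = 4
E[Z_1] = 9/8·E[Z_0] = 9/2
E[Z_2] = 9/8·E[Z_1] = 81/16
E[Z_3] = 9/8·E[Z_2] = 729/128
E[Z_4] = 9/8·E[Z_3] = 6561/1024
E[Z_5] = 9/8·E[Z_4] = 59049/8192
E[Z_6] = 9/8·E[Z_5] = 531441/65536


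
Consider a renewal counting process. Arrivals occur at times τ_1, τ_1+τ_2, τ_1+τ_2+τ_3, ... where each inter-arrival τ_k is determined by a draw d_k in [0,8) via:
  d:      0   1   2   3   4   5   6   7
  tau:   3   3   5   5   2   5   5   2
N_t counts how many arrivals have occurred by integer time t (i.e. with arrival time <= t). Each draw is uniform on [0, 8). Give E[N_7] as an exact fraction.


25/16

Inter-arrival values over d=0..7: [3, 3, 5, 5, 2, 5, 5, 2]
Each d has probability 1/8, so the pmf of τ is: f(2) = 1/4, f(3) = 1/4, f(5) = 1/2
Renewal equation for m(n) = E[N_n]: condition on τ_1 = k (if k <= n, one arrival plus a fresh copy on the remaining n−k steps): m(n) = F(n) + Σ_{k<=n} f(k)·m(n−k), where F(n) = P(τ <= n) and m(0) = 0
m(1) = F(1) = 0
m(2) = F(2) = 1/4
m(3) = F(3) = 1/2
m(4) = F(4) + f(2)·m(2) = 1/2 + 1/4·1/4 = 9/16
m(5) = F(5) + f(2)·m(3) + f(3)·m(2) = 1 + 1/4·1/2 + 1/4·1/4 = 19/16
m(6) = F(6) + f(2)·m(4) + f(3)·m(3) = 1 + 1/4·9/16 + 1/4·1/2 = 81/64
m(7) = F(7) + f(2)·m(5) + f(3)·m(4) + f(5)·m(2) = 1 + 1/4·19/16 + 1/4·9/16 + 1/2·1/4 = 25/16
E[N_7] = m(7) = 25/16


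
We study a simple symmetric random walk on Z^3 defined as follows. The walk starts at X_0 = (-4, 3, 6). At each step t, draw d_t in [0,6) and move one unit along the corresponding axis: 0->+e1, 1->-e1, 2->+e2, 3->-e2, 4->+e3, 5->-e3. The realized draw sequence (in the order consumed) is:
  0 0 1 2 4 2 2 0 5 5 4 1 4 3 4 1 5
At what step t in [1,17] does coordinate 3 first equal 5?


10

t=0: X=(-4, 3, 6), d=0 → +e1, X_1=(-3, 3, 6)
t=1: X=(-3, 3, 6), d=0 → +e1, X_2=(-2, 3, 6)
t=2: X=(-2, 3, 6), d=1 → -e1, X_3=(-3, 3, 6)
t=3: X=(-3, 3, 6), d=2 → +e2, X_4=(-3, 4, 6)
t=4: X=(-3, 4, 6), d=4 → +e3, X_5=(-3, 4, 7)
t=5: X=(-3, 4, 7), d=2 → +e2, X_6=(-3, 5, 7)
t=6: X=(-3, 5, 7), d=2 → +e2, X_7=(-3, 6, 7)
t=7: X=(-3, 6, 7), d=0 → +e1, X_8=(-2, 6, 7)
t=8: X=(-2, 6, 7), d=5 → -e3, X_9=(-2, 6, 6)
t=9: X=(-2, 6, 6), d=5 → -e3, X_10=(-2, 6, 5)
t=10: X=(-2, 6, 5), d=4 → +e3, X_11=(-2, 6, 6)
t=11: X=(-2, 6, 6), d=1 → -e1, X_12=(-3, 6, 6)
t=12: X=(-3, 6, 6), d=4 → +e3, X_13=(-3, 6, 7)
t=13: X=(-3, 6, 7), d=3 → -e2, X_14=(-3, 5, 7)
t=14: X=(-3, 5, 7), d=4 → +e3, X_15=(-3, 5, 8)
t=15: X=(-3, 5, 8), d=1 → -e1, X_16=(-4, 5, 8)
t=16: X=(-4, 5, 8), d=5 → -e3, X_17=(-4, 5, 7)


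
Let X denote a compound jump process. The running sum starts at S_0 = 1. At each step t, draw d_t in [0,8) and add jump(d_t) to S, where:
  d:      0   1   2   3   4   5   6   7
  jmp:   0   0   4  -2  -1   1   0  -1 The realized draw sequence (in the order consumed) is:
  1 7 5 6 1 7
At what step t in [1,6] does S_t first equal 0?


t=0: S=1, d=1, jump=0, S_1=1
t=1: S=1, d=7, jump=-1, S_2=0
t=2: S=0, d=5, jump=1, S_3=1
t=3: S=1, d=6, jump=0, S_4=1
t=4: S=1, d=1, jump=0, S_5=1
t=5: S=1, d=7, jump=-1, S_6=0

2


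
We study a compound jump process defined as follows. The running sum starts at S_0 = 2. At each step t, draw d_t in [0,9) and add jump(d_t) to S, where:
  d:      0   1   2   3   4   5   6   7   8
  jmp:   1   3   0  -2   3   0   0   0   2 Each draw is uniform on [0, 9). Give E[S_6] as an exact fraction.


Outcome values over d=0..8: [1, 3, 0, -2, 3, 0, 0, 0, 2]
Σy = 7, Σy² = 27, M = 9
μ = 7/9 = 7/9,  σ² = 27/9 − (7/9)² = 194/81
E[S_6] = 2 + 6·(7/9) = 20/3

20/3


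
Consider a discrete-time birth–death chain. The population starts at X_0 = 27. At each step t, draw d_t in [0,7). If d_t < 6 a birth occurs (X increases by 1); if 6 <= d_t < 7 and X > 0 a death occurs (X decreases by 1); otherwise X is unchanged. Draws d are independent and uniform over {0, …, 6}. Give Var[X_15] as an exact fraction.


360/49

X can drop by at most 1 per step and X_0 = 27 > T = 15, so X_t >= 27 − t >= 12 > 0 for every t <= 15: the floor at 0 (the 'and X > 0' condition) never binds. Hence X_15 = X_0 + Σ_{t<15} Y_t with i.i.d. increments Y_t = y(d_t) ∈ {+1, −1, 0}.
Outcome values over d=0..6: [1, 1, 1, 1, 1, 1, -1]
Σy = 5, Σy² = 7, M = 7
μ = 5/7 = 5/7,  σ² = 7/7 − (5/7)² = 24/49
Independent increments: Var[X_15] = 15·σ² = 15·(24/49) = 360/49


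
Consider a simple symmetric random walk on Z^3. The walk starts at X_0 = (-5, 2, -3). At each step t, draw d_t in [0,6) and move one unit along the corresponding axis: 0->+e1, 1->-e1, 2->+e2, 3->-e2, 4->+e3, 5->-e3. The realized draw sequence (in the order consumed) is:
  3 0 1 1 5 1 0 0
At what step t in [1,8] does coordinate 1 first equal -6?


4

t=0: X=(-5, 2, -3), d=3 → -e2, X_1=(-5, 1, -3)
t=1: X=(-5, 1, -3), d=0 → +e1, X_2=(-4, 1, -3)
t=2: X=(-4, 1, -3), d=1 → -e1, X_3=(-5, 1, -3)
t=3: X=(-5, 1, -3), d=1 → -e1, X_4=(-6, 1, -3)
t=4: X=(-6, 1, -3), d=5 → -e3, X_5=(-6, 1, -4)
t=5: X=(-6, 1, -4), d=1 → -e1, X_6=(-7, 1, -4)
t=6: X=(-7, 1, -4), d=0 → +e1, X_7=(-6, 1, -4)
t=7: X=(-6, 1, -4), d=0 → +e1, X_8=(-5, 1, -4)
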